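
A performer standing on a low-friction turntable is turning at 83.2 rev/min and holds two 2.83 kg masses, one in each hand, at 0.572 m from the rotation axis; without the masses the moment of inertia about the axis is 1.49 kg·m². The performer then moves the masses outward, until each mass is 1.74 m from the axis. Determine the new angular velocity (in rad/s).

Angular momentum about the spin axis is conserved since the torque about it is zero.
I₁ = 1.49 + 2(2.83)(0.572)² = 3.342 kg·m²; I₂ = 1.49 + 2(2.83)(1.74)² = 18.63 kg·m².
ω₂ = I₁ω₁ / I₂ = (3.342)(83.2 rpm) / (18.63) = 14.93 rpm = 1.563 rad/s.

ω₂ ≈ 1.56 rad/s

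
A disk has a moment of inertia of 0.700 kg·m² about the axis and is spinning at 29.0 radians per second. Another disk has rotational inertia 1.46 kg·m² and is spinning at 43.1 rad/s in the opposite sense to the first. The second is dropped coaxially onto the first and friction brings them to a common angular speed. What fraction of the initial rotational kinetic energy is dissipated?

The coupling torques are internal; angular momentum about the shared axis is conserved.
Taking A's sense as positive: L = (0.7000)(29.0) − (1.460)(43.1) = -42.63 kg·m²·rad/s.
Combined I = 0.7000 + 1.460 = 2.160 kg·m².
ω_f = L / I = -42.63 / 2.160 = -19.73 rad/s.
KE_i = ½ΣIω² = 1650 J; KE_f = ½(2.160)(19.73)² = 420.6 J.
Fraction dissipated = (KE_i − KE_f)/KE_i = 0.7452.

fraction ≈ 0.745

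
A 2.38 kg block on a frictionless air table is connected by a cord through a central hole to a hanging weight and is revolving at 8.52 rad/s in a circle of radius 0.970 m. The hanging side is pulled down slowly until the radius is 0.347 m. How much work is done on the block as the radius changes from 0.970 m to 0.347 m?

No torque about the axis ⇒ m r₁² ω₁ = m r₂² ω₂.
ω₂ = ω₁ (r₁/r₂)² = (8.52)(0.970/0.347)² = 66.58 rad/s.
W = ΔKE = ½m(v₂² − v₁²) = 553.8 J.

W ≈ 554 J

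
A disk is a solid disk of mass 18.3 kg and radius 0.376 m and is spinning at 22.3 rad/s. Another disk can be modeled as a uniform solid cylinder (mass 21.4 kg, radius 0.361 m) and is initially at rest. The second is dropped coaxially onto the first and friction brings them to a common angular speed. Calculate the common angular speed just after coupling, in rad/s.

No external torque acts about the common axis, so total angular momentum is conserved.
Moments of inertia: I_A = ½(18.3)(0.376)² = 1.294 kg·m²; I_B = ½(21.4)(0.361)² = 1.394 kg·m².
Taking A's sense as positive: L = (1.294)(22.3) = 28.85 kg·m²·rad/s.
Combined I = 1.294 + 1.394 = 2.688 kg·m².
ω_f = L / I = 28.85 / 2.688 = 10.73 rad/s.

|ω_f| ≈ 10.7 rad/s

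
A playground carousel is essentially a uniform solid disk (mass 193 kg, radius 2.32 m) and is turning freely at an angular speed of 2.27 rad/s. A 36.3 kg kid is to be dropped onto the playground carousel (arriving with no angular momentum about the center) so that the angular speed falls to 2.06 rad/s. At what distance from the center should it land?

The added mass arrives with no angular momentum about the center, and any external torque about the center is negligible, so the system's angular momentum is conserved.
I_p = ½(193)(2.32)² = 519.4 kg·m².
I_p ω_i = (I_p + m r²) ω_f ⇒ m r² = I_p(ω_i/ω_f − 1) = 519.4(2.27/2.06 − 1) = 52.95 kg·m².
r = √(52.95/36.3) = 1.208 m.

r ≈ 1.21 m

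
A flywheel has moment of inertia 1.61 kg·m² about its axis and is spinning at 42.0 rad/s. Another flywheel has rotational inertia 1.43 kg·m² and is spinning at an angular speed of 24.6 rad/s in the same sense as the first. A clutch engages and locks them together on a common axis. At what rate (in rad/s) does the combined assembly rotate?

|ω_f| ≈ 33.8 rad/s

No external torque acts about the common axis, so total angular momentum is conserved.
Taking A's sense as positive: L = (1.610)(42.0) + (1.430)(24.6) = 102.8 kg·m²·rad/s.
Combined I = 1.610 + 1.430 = 3.040 kg·m².
ω_f = L / I = 102.8 / 3.040 = 33.82 rad/s.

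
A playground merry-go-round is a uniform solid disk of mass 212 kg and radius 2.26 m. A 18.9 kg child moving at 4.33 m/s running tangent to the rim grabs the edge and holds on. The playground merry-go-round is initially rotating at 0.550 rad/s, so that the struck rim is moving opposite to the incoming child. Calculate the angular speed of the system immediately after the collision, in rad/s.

The axle reaction passes through the axle and exerts no torque about it; angular momentum about the axle is conserved through the impact.
I_p = ½(212)(2.26)² = 541.4 kg·m². Taking the sense of the child's angular momentum as positive, L_{child} = m v R = (18.9)(4.33)(2.26) = 185.0 kg·m²/s.
L_i = −I_p ω_p + m v R = −(541.4)(0.550) + 185.0 = -112.8 kg·m²/s.
After sticking, I_f = I_p + m R² = 541.4 + (18.9)(2.26)² = 637.9 kg·m².
ω_f = L_i / I_f = -112.8 / 637.9 = -0.1769 rad/s.

|ω_f| ≈ 0.177 rad/s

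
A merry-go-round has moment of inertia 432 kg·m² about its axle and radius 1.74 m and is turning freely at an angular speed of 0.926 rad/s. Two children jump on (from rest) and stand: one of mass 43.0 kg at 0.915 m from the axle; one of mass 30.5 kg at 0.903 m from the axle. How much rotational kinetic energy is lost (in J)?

No external torque acts about the axle; L_before = L_after.
Added inertia Σmr² = (43.0)(0.915)² + (30.5)(0.903)² = 60.87 kg·m²; I_f = 432.0 + 60.87 = 492.9 kg·m².
ω_f = I_p ω_i / I_f = (432.0)(0.926) / 492.9 = 0.8116 rad/s.
KE_i = ½(432.0)(0.9260 rad/s)² = 185.2 J; KE_f = ½(492.9)(0.8116)² = 162.3 J.

energy lost ≈ 22.9 J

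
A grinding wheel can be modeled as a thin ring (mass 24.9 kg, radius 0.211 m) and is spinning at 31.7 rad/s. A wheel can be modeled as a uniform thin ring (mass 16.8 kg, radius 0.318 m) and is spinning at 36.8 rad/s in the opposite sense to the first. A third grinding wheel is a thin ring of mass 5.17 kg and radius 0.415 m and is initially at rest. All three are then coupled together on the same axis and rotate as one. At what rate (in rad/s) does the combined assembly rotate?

No external torque acts about the common axis, so total angular momentum is conserved.
Moments of inertia: I_A = (24.9)(0.211)² = 1.109 kg·m²; I_B = (16.8)(0.318)² = 1.699 kg·m²; I_C = (5.17)(0.415)² = 0.8904 kg·m².
Taking A's sense as positive: L = (1.109)(31.7) − (1.699)(36.8) = -27.38 kg·m²·rad/s.
Combined I = 1.109 + 1.699 + 0.8904 = 3.698 kg·m².
ω_f = L / I = -27.38 / 3.698 = -7.404 rad/s.

|ω_f| ≈ 7.40 rad/s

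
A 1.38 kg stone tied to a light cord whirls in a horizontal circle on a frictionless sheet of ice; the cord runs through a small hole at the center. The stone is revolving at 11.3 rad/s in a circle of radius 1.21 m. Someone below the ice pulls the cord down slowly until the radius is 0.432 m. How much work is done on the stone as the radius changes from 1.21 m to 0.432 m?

No torque about the axis ⇒ m r₁² ω₁ = m r₂² ω₂.
ω₂ = ω₁ (r₁/r₂)² = (11.3)(1.21/0.432)² = 88.65 rad/s.
W = ΔKE = ½m(v₂² − v₁²) = 883.0 J.

W ≈ 883 J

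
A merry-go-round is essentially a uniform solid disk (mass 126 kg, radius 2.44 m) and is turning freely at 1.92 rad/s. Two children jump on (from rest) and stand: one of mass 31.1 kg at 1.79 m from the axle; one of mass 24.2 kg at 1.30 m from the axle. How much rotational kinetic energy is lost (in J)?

energy lost ≈ 188 J

The added mass arrives with no angular momentum about the axle, and any external torque about the axle is negligible, so the system's angular momentum is conserved.
I_p = ½(126)(2.44)² = 375.1 kg·m².
Added inertia Σmr² = (31.1)(1.79)² + (24.2)(1.30)² = 140.5 kg·m²; I_f = 375.1 + 140.5 = 515.6 kg·m².
ω_f = I_p ω_i / I_f = (375.1)(1.92) / 515.6 = 1.397 rad/s.
KE_i = ½(375.1)(1.920 rad/s)² = 691.3 J; KE_f = ½(515.6)(1.397)² = 502.9 J.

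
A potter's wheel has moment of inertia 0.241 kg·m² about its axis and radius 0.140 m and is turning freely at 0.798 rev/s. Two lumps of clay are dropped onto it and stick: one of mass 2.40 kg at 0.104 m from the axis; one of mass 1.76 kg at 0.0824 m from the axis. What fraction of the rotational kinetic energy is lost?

fraction ≈ 0.136

The added mass arrives with no angular momentum about the axis, and any external torque about the axis is negligible, so the system's angular momentum is conserved.
Added inertia Σmr² = (2.40)(0.104)² + (1.76)(0.0824)² = 0.03791 kg·m²; I_f = 0.2410 + 0.03791 = 0.2789 kg·m².
ω_f = I_p ω_i / I_f = (0.2410)(0.798) / 0.2789 = 0.6895 rev/s.
KE_i = ½(0.2410)(5.014 rad/s)² = 3.029 J; KE_f = ½(0.2789)(4.332)² = 2.618 J.
Fraction lost = 0.1359.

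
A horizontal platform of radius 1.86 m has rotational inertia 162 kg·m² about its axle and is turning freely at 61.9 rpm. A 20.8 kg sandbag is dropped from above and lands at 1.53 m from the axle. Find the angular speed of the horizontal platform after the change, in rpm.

ω_f ≈ 47.6 rpm

The added mass arrives with no angular momentum about the axle, and any external torque about the axle is negligible, so the system's angular momentum is conserved.
Added inertia Σmr² = (20.8)(1.53)² = 48.69 kg·m²; I_f = 162.0 + 48.69 = 210.7 kg·m².
ω_f = I_p ω_i / I_f = (162.0)(61.9) / 210.7 = 47.59 rpm.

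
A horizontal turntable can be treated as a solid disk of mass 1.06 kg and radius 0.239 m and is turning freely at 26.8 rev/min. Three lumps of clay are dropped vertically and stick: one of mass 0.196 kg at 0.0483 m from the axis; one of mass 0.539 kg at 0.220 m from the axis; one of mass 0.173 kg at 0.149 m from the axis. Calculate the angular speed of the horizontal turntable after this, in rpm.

No external torque acts about the axis; L_before = L_after.
I_p = ½(1.06)(0.239)² = 0.03027 kg·m².
Added inertia Σmr² = (0.196)(0.0483)² + (0.539)(0.220)² + (0.173)(0.149)² = 0.03039 kg·m²; I_f = 0.03027 + 0.03039 = 0.06066 kg·m².
ω_f = I_p ω_i / I_f = (0.03027)(26.8) / 0.06066 = 13.38 rpm.

ω_f ≈ 13.4 rpm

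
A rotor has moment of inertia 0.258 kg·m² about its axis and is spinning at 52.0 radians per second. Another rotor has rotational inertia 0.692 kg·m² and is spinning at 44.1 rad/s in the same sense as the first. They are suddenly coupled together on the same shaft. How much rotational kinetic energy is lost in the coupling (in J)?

The coupling torques are internal; angular momentum about the shared axis is conserved.
Taking A's sense as positive: L = (0.2580)(52.0) + (0.6920)(44.1) = 43.93 kg·m²·rad/s.
Combined I = 0.2580 + 0.6920 = 0.9500 kg·m².
ω_f = L / I = 43.93 / 0.9500 = 46.25 rad/s.
KE_i = ½ΣIω² = 1022 J; KE_f = ½(0.9500)(46.25)² = 1016 J.

ΔKE lost ≈ 5.86 J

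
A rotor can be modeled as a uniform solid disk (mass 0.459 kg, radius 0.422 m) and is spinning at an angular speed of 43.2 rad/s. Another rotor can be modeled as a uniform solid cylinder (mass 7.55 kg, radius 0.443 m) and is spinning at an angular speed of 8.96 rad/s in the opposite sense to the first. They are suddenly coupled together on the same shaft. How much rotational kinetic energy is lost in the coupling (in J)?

No external torque acts about the common axis, so total angular momentum is conserved.
Moments of inertia: I_A = ½(0.459)(0.422)² = 0.04087 kg·m²; I_B = ½(7.55)(0.443)² = 0.7408 kg·m².
Taking A's sense as positive: L = (0.04087)(43.2) − (0.7408)(8.96) = -4.872 kg·m²·rad/s.
Combined I = 0.04087 + 0.7408 = 0.7817 kg·m².
ω_f = L / I = -4.872 / 0.7817 = -6.233 rad/s.
KE_i = ½ΣIω² = 67.87 J; KE_f = ½(0.7817)(6.233)² = 15.18 J.

ΔKE lost ≈ 52.7 J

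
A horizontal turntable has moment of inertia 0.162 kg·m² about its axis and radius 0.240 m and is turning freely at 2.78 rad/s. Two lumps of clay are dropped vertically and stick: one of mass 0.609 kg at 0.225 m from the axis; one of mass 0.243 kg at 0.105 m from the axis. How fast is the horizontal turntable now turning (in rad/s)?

ω_f ≈ 2.30 rad/s

The added mass arrives with no angular momentum about the axis, and any external torque about the axis is negligible, so the system's angular momentum is conserved.
Added inertia Σmr² = (0.609)(0.225)² + (0.243)(0.105)² = 0.03351 kg·m²; I_f = 0.1620 + 0.03351 = 0.1955 kg·m².
ω_f = I_p ω_i / I_f = (0.1620)(2.78) / 0.1955 = 2.304 rad/s.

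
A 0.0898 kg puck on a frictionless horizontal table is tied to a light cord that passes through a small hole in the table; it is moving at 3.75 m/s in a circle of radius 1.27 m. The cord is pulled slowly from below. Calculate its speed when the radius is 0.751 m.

The only horizontal force on the mass is along the cord (radial), so it exerts no torque about the hole and angular momentum m v r is conserved.
v₂ = v₁ r₁ / r₂ = (3.75)(1.27) / (0.751) = 6.342 m/s.

v₂ ≈ 6.34 m/s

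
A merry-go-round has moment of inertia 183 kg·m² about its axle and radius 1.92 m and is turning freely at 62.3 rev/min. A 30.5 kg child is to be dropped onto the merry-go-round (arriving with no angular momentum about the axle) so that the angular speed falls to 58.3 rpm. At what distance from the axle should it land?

The added mass arrives with no angular momentum about the axle, and any external torque about the axle is negligible, so the system's angular momentum is conserved.
I_p ω_i = (I_p + m r²) ω_f ⇒ m r² = I_p(ω_i/ω_f − 1) = 183.0(62.3/58.3 − 1) = 12.56 kg·m².
r = √(12.56/30.5) = 0.6416 m.

r ≈ 0.642 m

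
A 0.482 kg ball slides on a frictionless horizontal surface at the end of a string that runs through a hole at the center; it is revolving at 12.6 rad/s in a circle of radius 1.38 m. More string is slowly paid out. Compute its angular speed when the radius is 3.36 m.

ω₂ ≈ 2.13 rad/s

The constraining force is radial, so m r² ω about the center is conserved.
ω₂ = ω₁ (r₁/r₂)² = (12.6)(1.38/3.36)² = 2.125 rad/s.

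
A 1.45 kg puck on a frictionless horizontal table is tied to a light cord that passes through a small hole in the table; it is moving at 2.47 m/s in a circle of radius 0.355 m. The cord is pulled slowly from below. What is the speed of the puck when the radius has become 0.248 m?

Central (radial) force ⇒ zero torque about the center ⇒ m v r is constant.
v₂ = v₁ r₁ / r₂ = (2.47)(0.355) / (0.248) = 3.536 m/s.

v₂ ≈ 3.54 m/s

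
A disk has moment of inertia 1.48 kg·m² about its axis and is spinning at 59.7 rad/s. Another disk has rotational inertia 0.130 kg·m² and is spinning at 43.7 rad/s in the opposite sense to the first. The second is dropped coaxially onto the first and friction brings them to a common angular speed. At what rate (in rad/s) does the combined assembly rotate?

|ω_f| ≈ 51.4 rad/s

No external torque acts about the common axis, so total angular momentum is conserved.
Taking A's sense as positive: L = (1.480)(59.7) − (0.1300)(43.7) = 82.68 kg·m²·rad/s.
Combined I = 1.480 + 0.1300 = 1.610 kg·m².
ω_f = L / I = 82.68 / 1.610 = 51.35 rad/s.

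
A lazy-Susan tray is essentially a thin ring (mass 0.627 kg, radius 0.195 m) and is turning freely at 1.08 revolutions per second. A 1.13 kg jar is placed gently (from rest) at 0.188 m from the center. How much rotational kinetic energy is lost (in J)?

The added mass arrives with no angular momentum about the center, and any external torque about the center is negligible, so the system's angular momentum is conserved.
I_p = (0.627)(0.195)² = 0.02384 kg·m².
Added inertia Σmr² = (1.13)(0.188)² = 0.03994 kg·m²; I_f = 0.02384 + 0.03994 = 0.06378 kg·m².
ω_f = I_p ω_i / I_f = (0.02384)(1.08) / 0.06378 = 0.4037 rev/s.
KE_i = ½(0.02384)(6.786 rad/s)² = 0.5489 J; KE_f = ½(0.06378)(2.537)² = 0.2052 J.

energy lost ≈ 0.344 J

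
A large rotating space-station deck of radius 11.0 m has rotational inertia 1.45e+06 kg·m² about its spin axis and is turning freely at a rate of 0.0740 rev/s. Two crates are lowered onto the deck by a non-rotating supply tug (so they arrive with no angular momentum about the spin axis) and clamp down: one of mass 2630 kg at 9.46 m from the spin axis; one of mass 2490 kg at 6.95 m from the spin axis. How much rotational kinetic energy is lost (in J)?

The added mass arrives with no angular momentum about the spin axis, and any external torque about the spin axis is negligible, so the system's angular momentum is conserved.
Added inertia Σmr² = (2630)(9.46)² + (2490)(6.95)² = 3.556e+05 kg·m²; I_f = 1.450e+06 + 3.556e+05 = 1.806e+06 kg·m².
ω_f = I_p ω_i / I_f = (1.450e+06)(0.0740) / 1.806e+06 = 0.05943 rev/s.
KE_i = ½(1.450e+06)(0.4650 rad/s)² = 1.567e+05 J; KE_f = ½(1.806e+06)(0.3734)² = 1.259e+05 J.

energy lost ≈ 30900 J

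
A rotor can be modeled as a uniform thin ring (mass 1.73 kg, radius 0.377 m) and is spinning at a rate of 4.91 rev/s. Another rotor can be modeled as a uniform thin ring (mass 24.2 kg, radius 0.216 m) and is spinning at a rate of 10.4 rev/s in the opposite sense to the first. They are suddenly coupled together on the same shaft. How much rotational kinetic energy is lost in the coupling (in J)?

No external torque acts about the common axis, so total angular momentum is conserved.
Moments of inertia: I_A = (1.73)(0.377)² = 0.2459 kg·m²; I_B = (24.2)(0.216)² = 1.129 kg·m².
Taking A's sense as positive: L = (0.2459)(4.91) − (1.129)(10.4) = -10.54 kg·m²·rev/s.
Combined I = 0.2459 + 1.129 = 1.375 kg·m².
ω_f = L / I = -10.54 / 1.375 = -7.662 rev/s.
KE_i = ½ΣIω² = 2528 J; KE_f = ½(1.375)(48.14)² = 1593 J.

ΔKE lost ≈ 934 J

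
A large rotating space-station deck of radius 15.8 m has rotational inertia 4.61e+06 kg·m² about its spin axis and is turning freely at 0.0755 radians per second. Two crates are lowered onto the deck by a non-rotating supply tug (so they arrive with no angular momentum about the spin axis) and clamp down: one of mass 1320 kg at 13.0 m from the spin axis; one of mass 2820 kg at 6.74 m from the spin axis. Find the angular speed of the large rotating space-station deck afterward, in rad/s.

The added mass arrives with no angular momentum about the spin axis, and any external torque about the spin axis is negligible, so the system's angular momentum is conserved.
Added inertia Σmr² = (1320)(13.0)² + (2820)(6.74)² = 3.512e+05 kg·m²; I_f = 4.610e+06 + 3.512e+05 = 4.961e+06 kg·m².
ω_f = I_p ω_i / I_f = (4.610e+06)(0.0755) / 4.961e+06 = 0.07016 rad/s.

ω_f ≈ 0.0702 rad/s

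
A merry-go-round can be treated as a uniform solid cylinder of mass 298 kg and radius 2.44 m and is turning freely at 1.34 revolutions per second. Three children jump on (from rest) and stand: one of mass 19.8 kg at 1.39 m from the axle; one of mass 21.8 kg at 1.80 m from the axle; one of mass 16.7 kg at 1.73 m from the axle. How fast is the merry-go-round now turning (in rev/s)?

ω_f ≈ 1.14 rev/s

The added mass arrives with no angular momentum about the axle, and any external torque about the axle is negligible, so the system's angular momentum is conserved.
I_p = ½(298)(2.44)² = 887.1 kg·m².
Added inertia Σmr² = (19.8)(1.39)² + (21.8)(1.80)² + (16.7)(1.73)² = 158.9 kg·m²; I_f = 887.1 + 158.9 = 1046 kg·m².
ω_f = I_p ω_i / I_f = (887.1)(1.34) / 1046 = 1.136 rev/s.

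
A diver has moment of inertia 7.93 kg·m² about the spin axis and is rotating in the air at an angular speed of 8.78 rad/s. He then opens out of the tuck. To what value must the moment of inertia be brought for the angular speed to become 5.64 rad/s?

No external torque acts about the spin axis, so angular momentum is conserved.
I₂ = I₁ω₁ / ω₂ = (7.93)(8.78) / (5.64) = 12.34 kg·m².

I₂ ≈ 12.3 kg·m²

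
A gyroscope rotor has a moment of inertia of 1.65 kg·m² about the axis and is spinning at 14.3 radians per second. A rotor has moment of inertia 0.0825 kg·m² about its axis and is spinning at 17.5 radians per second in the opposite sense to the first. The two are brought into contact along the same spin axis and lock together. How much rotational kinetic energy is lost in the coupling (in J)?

No external torque acts about the common axis, so total angular momentum is conserved.
Taking A's sense as positive: L = (1.650)(14.3) − (0.08250)(17.5) = 22.15 kg·m²·rad/s.
Combined I = 1.650 + 0.08250 = 1.732 kg·m².
ω_f = L / I = 22.15 / 1.732 = 12.79 rad/s.
KE_i = ½ΣIω² = 181.3 J; KE_f = ½(1.732)(12.79)² = 141.6 J.

ΔKE lost ≈ 39.7 J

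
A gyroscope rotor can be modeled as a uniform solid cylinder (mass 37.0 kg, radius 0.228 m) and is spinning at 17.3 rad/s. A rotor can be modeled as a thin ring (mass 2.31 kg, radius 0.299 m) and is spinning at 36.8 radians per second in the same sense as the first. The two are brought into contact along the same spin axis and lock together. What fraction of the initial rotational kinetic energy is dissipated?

fraction ≈ 0.114

The coupling torques are internal; angular momentum about the shared axis is conserved.
Moments of inertia: I_A = ½(37.0)(0.228)² = 0.9617 kg·m²; I_B = (2.31)(0.299)² = 0.2065 kg·m².
Taking A's sense as positive: L = (0.9617)(17.3) + (0.2065)(36.8) = 24.24 kg·m²·rad/s.
Combined I = 0.9617 + 0.2065 = 1.168 kg·m².
ω_f = L / I = 24.24 / 1.168 = 20.75 rad/s.
KE_i = ½ΣIω² = 283.8 J; KE_f = ½(1.168)(20.75)² = 251.4 J.
Fraction dissipated = (KE_i − KE_f)/KE_i = 0.1139.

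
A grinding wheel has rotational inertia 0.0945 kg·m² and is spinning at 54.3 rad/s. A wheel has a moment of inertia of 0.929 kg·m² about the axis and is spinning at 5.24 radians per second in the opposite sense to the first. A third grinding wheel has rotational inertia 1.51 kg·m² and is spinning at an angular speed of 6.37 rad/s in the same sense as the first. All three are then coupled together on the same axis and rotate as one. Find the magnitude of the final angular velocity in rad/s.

|ω_f| ≈ 3.90 rad/s

No external torque acts about the common axis, so total angular momentum is conserved.
Taking A's sense as positive: L = (0.09450)(54.3) − (0.9290)(5.24) + (1.510)(6.37) = 9.882 kg·m²·rad/s.
Combined I = 0.09450 + 0.9290 + 1.510 = 2.534 kg·m².
ω_f = L / I = 9.882 / 2.534 = 3.901 rad/s.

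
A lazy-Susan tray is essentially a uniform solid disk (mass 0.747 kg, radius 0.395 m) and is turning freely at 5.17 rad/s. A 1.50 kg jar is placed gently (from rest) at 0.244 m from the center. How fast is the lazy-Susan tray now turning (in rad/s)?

ω_f ≈ 2.04 rad/s

The added mass arrives with no angular momentum about the center, and any external torque about the center is negligible, so the system's angular momentum is conserved.
I_p = ½(0.747)(0.395)² = 0.05828 kg·m².
Added inertia Σmr² = (1.50)(0.244)² = 0.08930 kg·m²; I_f = 0.05828 + 0.08930 = 0.1476 kg·m².
ω_f = I_p ω_i / I_f = (0.05828)(5.17) / 0.1476 = 2.042 rad/s.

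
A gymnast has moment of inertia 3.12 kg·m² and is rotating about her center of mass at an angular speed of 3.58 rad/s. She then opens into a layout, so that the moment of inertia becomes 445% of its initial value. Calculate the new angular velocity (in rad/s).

ω₂ ≈ 0.804 rad/s

No external torque acts about the spin axis, so angular momentum is conserved.
I₂ = 4.45 × 3.12 = 13.88 kg·m².
ω₂ = I₁ω₁ / I₂ = (3.120)(3.58 rad/s) / (13.88) = 0.8045 rad/s.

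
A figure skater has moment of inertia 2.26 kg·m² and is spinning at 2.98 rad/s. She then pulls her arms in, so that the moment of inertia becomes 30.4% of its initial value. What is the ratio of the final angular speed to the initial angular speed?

Angular momentum about the spin axis is conserved since the torque about it is zero.
I₂ = 0.304 × 2.26 = 0.6870 kg·m².
ω₂/ω₁ = I₁/I₂ = 2.260 / 0.6870 = 3.289.

ω₂/ω₁ ≈ 3.29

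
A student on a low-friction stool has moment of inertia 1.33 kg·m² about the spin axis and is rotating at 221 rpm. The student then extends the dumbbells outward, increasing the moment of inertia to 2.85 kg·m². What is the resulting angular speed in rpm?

ω₂ ≈ 103 rpm

With no external torque about the axis, L is conserved: I₁ω₁ = I₂ω₂.
ω₂ = I₁ω₁ / I₂ = (1.330)(221 rpm) / (2.850) = 103.1 rpm.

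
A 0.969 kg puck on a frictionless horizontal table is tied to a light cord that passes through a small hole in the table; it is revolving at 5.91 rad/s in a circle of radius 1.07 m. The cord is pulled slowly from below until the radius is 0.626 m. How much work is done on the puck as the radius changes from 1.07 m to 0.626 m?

No torque about the axis ⇒ m r₁² ω₁ = m r₂² ω₂.
ω₂ = ω₁ (r₁/r₂)² = (5.91)(1.07/0.626)² = 17.27 rad/s.
W = ΔKE = ½m(v₂² − v₁²) = 37.23 J.

W ≈ 37.2 J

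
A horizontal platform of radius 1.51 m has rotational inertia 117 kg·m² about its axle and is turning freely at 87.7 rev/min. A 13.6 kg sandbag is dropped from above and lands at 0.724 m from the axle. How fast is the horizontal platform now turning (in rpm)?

The added mass arrives with no angular momentum about the axle, and any external torque about the axle is negligible, so the system's angular momentum is conserved.
Added inertia Σmr² = (13.6)(0.724)² = 7.129 kg·m²; I_f = 117.0 + 7.129 = 124.1 kg·m².
ω_f = I_p ω_i / I_f = (117.0)(87.7) / 124.1 = 82.66 rpm.

ω_f ≈ 82.7 rpm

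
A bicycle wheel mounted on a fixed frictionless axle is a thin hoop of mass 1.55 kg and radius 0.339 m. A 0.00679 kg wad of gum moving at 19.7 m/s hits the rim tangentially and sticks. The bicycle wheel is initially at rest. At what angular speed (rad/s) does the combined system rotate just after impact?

|ω_f| ≈ 0.253 rad/s

The axle reaction passes through the axle and exerts no torque about it; angular momentum about the axle is conserved through the impact.
I_p = (1.55)(0.339)² = 0.1781 kg·m². Taking the sense of the wad of gum's angular momentum as positive, L_{wad} = m v R = (0.00679)(19.7)(0.339) = 0.04535 kg·m²/s.
L_i = 0 + 0.04535 = 0.04535 kg·m²/s.
After sticking, I_f = I_p + m R² = 0.1781 + (0.00679)(0.339)² = 0.1789 kg·m².
ω_f = L_i / I_f = 0.04535 / 0.1789 = 0.2535 rad/s.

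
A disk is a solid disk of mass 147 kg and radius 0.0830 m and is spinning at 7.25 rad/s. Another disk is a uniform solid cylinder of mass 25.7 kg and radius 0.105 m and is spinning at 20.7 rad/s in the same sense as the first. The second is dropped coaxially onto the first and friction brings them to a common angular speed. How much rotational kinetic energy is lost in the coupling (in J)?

The coupling torques are internal; angular momentum about the shared axis is conserved.
Moments of inertia: I_A = ½(147)(0.0830)² = 0.5063 kg·m²; I_B = ½(25.7)(0.105)² = 0.1417 kg·m².
Taking A's sense as positive: L = (0.5063)(7.25) + (0.1417)(20.7) = 6.604 kg·m²·rad/s.
Combined I = 0.5063 + 0.1417 = 0.6480 kg·m².
ω_f = L / I = 6.604 / 0.6480 = 10.19 rad/s.
KE_i = ½ΣIω² = 43.66 J; KE_f = ½(0.6480)(10.19)² = 33.65 J.

ΔKE lost ≈ 10.0 J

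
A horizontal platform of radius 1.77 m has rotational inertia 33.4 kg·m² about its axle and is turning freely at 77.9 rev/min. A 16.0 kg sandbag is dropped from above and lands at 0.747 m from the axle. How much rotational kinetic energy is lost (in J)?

energy lost ≈ 234 J

The added mass arrives with no angular momentum about the axle, and any external torque about the axle is negligible, so the system's angular momentum is conserved.
Added inertia Σmr² = (16.0)(0.747)² = 8.928 kg·m²; I_f = 33.40 + 8.928 = 42.33 kg·m².
ω_f = I_p ω_i / I_f = (33.40)(77.9) / 42.33 = 61.47 rpm.
KE_i = ½(33.40)(8.158 rad/s)² = 1111 J; KE_f = ½(42.33)(6.437)² = 876.9 J.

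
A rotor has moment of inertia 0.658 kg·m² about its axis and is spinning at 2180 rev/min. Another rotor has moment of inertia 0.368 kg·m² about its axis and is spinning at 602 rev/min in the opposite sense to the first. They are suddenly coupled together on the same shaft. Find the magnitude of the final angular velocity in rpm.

|ω_f| ≈ 1180 rpm

No external torque acts about the common axis, so total angular momentum is conserved.
Taking A's sense as positive: L = (0.6580)(2180) − (0.3680)(602) = 1213 kg·m²·rpm.
Combined I = 0.6580 + 0.3680 = 1.026 kg·m².
ω_f = L / I = 1213 / 1.026 = 1182 rpm.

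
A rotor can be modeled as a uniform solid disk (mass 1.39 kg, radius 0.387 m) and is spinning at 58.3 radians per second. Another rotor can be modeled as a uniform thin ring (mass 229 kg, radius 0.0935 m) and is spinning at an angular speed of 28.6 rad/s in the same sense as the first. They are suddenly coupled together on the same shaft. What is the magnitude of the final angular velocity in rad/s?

|ω_f| ≈ 30.1 rad/s

No external torque acts about the common axis, so total angular momentum is conserved.
Moments of inertia: I_A = ½(1.39)(0.387)² = 0.1041 kg·m²; I_B = (229)(0.0935)² = 2.002 kg·m².
Taking A's sense as positive: L = (0.1041)(58.3) + (2.002)(28.6) = 63.32 kg·m²·rad/s.
Combined I = 0.1041 + 2.002 = 2.106 kg·m².
ω_f = L / I = 63.32 / 2.106 = 30.07 rad/s.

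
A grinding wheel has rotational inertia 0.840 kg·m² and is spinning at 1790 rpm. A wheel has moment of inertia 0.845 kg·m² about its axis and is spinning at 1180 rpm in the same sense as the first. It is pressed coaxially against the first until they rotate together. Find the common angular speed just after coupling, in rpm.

No external torque acts about the common axis, so total angular momentum is conserved.
Taking A's sense as positive: L = (0.8400)(1790) + (0.8450)(1180) = 2501 kg·m²·rpm.
Combined I = 0.8400 + 0.8450 = 1.685 kg·m².
ω_f = L / I = 2501 / 1.685 = 1484 rpm.

|ω_f| ≈ 1480 rpm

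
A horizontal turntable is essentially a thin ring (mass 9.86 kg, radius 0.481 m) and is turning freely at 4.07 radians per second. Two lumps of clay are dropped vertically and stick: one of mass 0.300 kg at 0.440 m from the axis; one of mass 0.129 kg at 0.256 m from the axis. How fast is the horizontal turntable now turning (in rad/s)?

The added mass arrives with no angular momentum about the axis, and any external torque about the axis is negligible, so the system's angular momentum is conserved.
I_p = (9.86)(0.481)² = 2.281 kg·m².
Added inertia Σmr² = (0.300)(0.440)² + (0.129)(0.256)² = 0.06653 kg·m²; I_f = 2.281 + 0.06653 = 2.348 kg·m².
ω_f = I_p ω_i / I_f = (2.281)(4.07) / 2.348 = 3.955 rad/s.

ω_f ≈ 3.95 rad/s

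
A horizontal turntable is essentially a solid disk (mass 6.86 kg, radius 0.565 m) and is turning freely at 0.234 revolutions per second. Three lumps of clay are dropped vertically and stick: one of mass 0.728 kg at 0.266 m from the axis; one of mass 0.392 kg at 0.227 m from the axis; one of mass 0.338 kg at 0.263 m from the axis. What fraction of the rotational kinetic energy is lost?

The added mass arrives with no angular momentum about the axis, and any external torque about the axis is negligible, so the system's angular momentum is conserved.
I_p = ½(6.86)(0.565)² = 1.095 kg·m².
Added inertia Σmr² = (0.728)(0.266)² + (0.392)(0.227)² + (0.338)(0.263)² = 0.09509 kg·m²; I_f = 1.095 + 0.09509 = 1.190 kg·m².
ω_f = I_p ω_i / I_f = (1.095)(0.234) / 1.190 = 0.2153 rev/s.
KE_i = ½(1.095)(1.470 rad/s)² = 1.183 J; KE_f = ½(1.190)(1.353)² = 1.089 J.
Fraction lost = 0.07990.

fraction ≈ 0.0799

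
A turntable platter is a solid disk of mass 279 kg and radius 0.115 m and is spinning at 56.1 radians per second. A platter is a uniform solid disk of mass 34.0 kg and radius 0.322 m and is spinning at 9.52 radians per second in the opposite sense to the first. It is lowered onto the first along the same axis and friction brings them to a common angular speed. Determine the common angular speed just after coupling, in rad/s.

|ω_f| ≈ 24.0 rad/s

No external torque acts about the common axis, so total angular momentum is conserved.
Moments of inertia: I_A = ½(279)(0.115)² = 1.845 kg·m²; I_B = ½(34.0)(0.322)² = 1.763 kg·m².
Taking A's sense as positive: L = (1.845)(56.1) − (1.763)(9.52) = 86.72 kg·m²·rad/s.
Combined I = 1.845 + 1.763 = 3.608 kg·m².
ω_f = L / I = 86.72 / 3.608 = 24.04 rad/s.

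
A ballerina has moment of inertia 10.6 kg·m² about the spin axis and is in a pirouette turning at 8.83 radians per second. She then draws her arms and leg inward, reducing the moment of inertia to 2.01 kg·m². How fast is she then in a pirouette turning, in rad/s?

ω₂ ≈ 46.6 rad/s

Angular momentum about the spin axis is conserved since the torque about it is zero.
ω₂ = I₁ω₁ / I₂ = (10.60)(8.83 rad/s) / (2.010) = 46.57 rad/s.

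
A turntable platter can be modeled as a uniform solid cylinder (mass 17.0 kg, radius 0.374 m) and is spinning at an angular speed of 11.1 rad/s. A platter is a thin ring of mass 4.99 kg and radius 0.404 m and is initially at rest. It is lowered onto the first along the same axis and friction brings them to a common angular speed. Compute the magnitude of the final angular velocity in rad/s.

No external torque acts about the common axis, so total angular momentum is conserved.
Moments of inertia: I_A = ½(17.0)(0.374)² = 1.189 kg·m²; I_B = (4.99)(0.404)² = 0.8144 kg·m².
Taking A's sense as positive: L = (1.189)(11.1) = 13.20 kg·m²·rad/s.
Combined I = 1.189 + 0.8144 = 2.003 kg·m².
ω_f = L / I = 13.20 / 2.003 = 6.587 rad/s.

|ω_f| ≈ 6.59 rad/s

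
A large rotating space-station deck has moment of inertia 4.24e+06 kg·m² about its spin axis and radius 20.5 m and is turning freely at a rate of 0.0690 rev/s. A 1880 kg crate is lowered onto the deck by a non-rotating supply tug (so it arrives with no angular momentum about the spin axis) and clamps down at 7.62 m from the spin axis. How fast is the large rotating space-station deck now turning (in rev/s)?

ω_f ≈ 0.0673 rev/s

The added mass arrives with no angular momentum about the spin axis, and any external torque about the spin axis is negligible, so the system's angular momentum is conserved.
Added inertia Σmr² = (1880)(7.62)² = 1.092e+05 kg·m²; I_f = 4.240e+06 + 1.092e+05 = 4.349e+06 kg·m².
ω_f = I_p ω_i / I_f = (4.240e+06)(0.0690) / 4.349e+06 = 0.06727 rev/s.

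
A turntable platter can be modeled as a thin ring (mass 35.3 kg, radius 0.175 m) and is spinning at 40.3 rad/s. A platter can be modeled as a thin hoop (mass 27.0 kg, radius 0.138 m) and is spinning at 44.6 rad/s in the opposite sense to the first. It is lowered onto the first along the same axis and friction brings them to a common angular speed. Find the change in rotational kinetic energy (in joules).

ΔKE ≈ -1260 J

The coupling torques are internal; angular momentum about the shared axis is conserved.
Moments of inertia: I_A = (35.3)(0.175)² = 1.081 kg·m²; I_B = (27.0)(0.138)² = 0.5142 kg·m².
Taking A's sense as positive: L = (1.081)(40.3) − (0.5142)(44.6) = 20.63 kg·m²·rad/s.
Combined I = 1.081 + 0.5142 = 1.595 kg·m².
ω_f = L / I = 20.63 / 1.595 = 12.93 rad/s.
KE_i = ½ΣIω² = 1389 J; KE_f = ½(1.595)(12.93)² = 133.4 J.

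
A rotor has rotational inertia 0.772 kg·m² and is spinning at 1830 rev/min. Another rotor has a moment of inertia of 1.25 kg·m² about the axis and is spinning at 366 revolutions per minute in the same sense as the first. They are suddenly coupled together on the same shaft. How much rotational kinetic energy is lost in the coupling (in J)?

The coupling torques are internal; angular momentum about the shared axis is conserved.
Taking A's sense as positive: L = (0.7720)(1830) + (1.250)(366) = 1870 kg·m²·rpm.
Combined I = 0.7720 + 1.250 = 2.022 kg·m².
ω_f = L / I = 1870 / 2.022 = 925.0 rpm.
KE_i = ½ΣIω² = 15090 J; KE_f = ½(2.022)(96.86)² = 9485 J.

ΔKE lost ≈ 5610 J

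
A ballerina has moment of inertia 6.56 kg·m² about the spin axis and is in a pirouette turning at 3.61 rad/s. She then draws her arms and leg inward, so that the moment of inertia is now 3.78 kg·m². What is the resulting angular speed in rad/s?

No external torque acts about the spin axis, so angular momentum is conserved.
ω₂ = I₁ω₁ / I₂ = (6.560)(3.61 rad/s) / (3.780) = 6.265 rad/s.

ω₂ ≈ 6.26 rad/s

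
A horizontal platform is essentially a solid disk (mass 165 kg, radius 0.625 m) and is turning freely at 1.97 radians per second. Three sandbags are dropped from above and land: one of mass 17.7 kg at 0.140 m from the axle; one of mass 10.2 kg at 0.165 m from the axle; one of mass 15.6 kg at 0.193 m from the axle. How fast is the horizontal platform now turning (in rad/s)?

No external torque acts about the axle; L_before = L_after.
I_p = ½(165)(0.625)² = 32.23 kg·m².
Added inertia Σmr² = (17.7)(0.140)² + (10.2)(0.165)² + (15.6)(0.193)² = 1.206 kg·m²; I_f = 32.23 + 1.206 = 33.43 kg·m².
ω_f = I_p ω_i / I_f = (32.23)(1.97) / 33.43 = 1.899 rad/s.

ω_f ≈ 1.90 rad/s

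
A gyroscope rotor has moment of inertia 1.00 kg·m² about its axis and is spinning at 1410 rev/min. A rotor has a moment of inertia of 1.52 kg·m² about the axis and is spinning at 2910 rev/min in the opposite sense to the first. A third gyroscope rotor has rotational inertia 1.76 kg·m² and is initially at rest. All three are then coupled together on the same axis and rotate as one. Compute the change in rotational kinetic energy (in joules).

ΔKE ≈ -69800 J

The coupling torques are internal; angular momentum about the shared axis is conserved.
Taking A's sense as positive: L = (1.000)(1410) − (1.520)(2910) = -3013 kg·m²·rpm.
Combined I = 1.000 + 1.520 + 1.760 = 4.280 kg·m².
ω_f = L / I = -3013 / 4.280 = -704.0 rpm.
KE_i = ½ΣIω² = 81480 J; KE_f = ½(4.280)(73.72)² = 11630 J.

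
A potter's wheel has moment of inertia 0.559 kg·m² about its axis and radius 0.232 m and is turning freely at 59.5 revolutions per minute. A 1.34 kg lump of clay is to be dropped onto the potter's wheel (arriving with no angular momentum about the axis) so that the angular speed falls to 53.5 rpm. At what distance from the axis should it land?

No external torque acts about the axis; L_before = L_after.
I_p ω_i = (I_p + m r²) ω_f ⇒ m r² = I_p(ω_i/ω_f − 1) = 0.5590(59.5/53.5 − 1) = 0.06269 kg·m².
r = √(0.06269/1.34) = 0.2163 m.

r ≈ 0.216 m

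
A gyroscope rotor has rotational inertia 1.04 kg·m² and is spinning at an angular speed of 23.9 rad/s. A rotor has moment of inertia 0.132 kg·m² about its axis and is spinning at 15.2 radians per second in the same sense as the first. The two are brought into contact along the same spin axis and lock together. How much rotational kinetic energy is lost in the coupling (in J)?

ΔKE lost ≈ 4.43 J

The coupling torques are internal; angular momentum about the shared axis is conserved.
Taking A's sense as positive: L = (1.040)(23.9) + (0.1320)(15.2) = 26.86 kg·m²·rad/s.
Combined I = 1.040 + 0.1320 = 1.172 kg·m².
ω_f = L / I = 26.86 / 1.172 = 22.92 rad/s.
KE_i = ½ΣIω² = 312.3 J; KE_f = ½(1.172)(22.92)² = 307.8 J.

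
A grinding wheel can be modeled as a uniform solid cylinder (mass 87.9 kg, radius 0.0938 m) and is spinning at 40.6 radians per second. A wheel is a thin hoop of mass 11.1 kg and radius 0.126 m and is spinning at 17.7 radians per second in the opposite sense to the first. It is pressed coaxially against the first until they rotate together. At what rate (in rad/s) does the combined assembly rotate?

The coupling torques are internal; angular momentum about the shared axis is conserved.
Moments of inertia: I_A = ½(87.9)(0.0938)² = 0.3867 kg·m²; I_B = (11.1)(0.126)² = 0.1762 kg·m².
Taking A's sense as positive: L = (0.3867)(40.6) − (0.1762)(17.7) = 12.58 kg·m²·rad/s.
Combined I = 0.3867 + 0.1762 = 0.5629 kg·m².
ω_f = L / I = 12.58 / 0.5629 = 22.35 rad/s.

|ω_f| ≈ 22.3 rad/s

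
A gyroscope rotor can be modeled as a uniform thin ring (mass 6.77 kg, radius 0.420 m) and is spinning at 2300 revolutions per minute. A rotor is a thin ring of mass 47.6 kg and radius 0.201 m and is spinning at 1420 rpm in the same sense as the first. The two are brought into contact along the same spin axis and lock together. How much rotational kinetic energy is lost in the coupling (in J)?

ΔKE lost ≈ 3130 J

No external torque acts about the common axis, so total angular momentum is conserved.
Moments of inertia: I_A = (6.77)(0.420)² = 1.194 kg·m²; I_B = (47.6)(0.201)² = 1.923 kg·m².
Taking A's sense as positive: L = (1.194)(2300) + (1.923)(1420) = 5478 kg·m²·rpm.
Combined I = 1.194 + 1.923 = 3.117 kg·m².
ω_f = L / I = 5478 / 3.117 = 1757 rpm.
KE_i = ½ΣIω² = 55900 J; KE_f = ½(3.117)(184.0)² = 52770 J.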